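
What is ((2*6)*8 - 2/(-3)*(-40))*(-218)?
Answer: -45344/3 ≈ -15115.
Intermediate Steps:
((2*6)*8 - 2/(-3)*(-40))*(-218) = (12*8 - 2*(-⅓)*(-40))*(-218) = (96 + (⅔)*(-40))*(-218) = (96 - 80/3)*(-218) = (208/3)*(-218) = -45344/3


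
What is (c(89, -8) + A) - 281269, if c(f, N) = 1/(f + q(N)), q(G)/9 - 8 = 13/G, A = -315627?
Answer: -698965208/1171 ≈ -5.9690e+5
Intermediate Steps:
q(G) = 72 + 117/G (q(G) = 72 + 9*(13/G) = 72 + 117/G)
c(f, N) = 1/(72 + f + 117/N) (c(f, N) = 1/(f + (72 + 117/N)) = 1/(72 + f + 117/N))
(c(89, -8) + A) - 281269 = (-8/(117 + 72*(-8) - 8*89) - 315627) - 281269 = (-8/(117 - 576 - 712) - 315627) - 281269 = (-8/(-1171) - 315627) - 281269 = (-8*(-1/1171) - 315627) - 281269 = (8/1171 - 315627) - 281269 = -369599209/1171 - 281269 = -698965208/1171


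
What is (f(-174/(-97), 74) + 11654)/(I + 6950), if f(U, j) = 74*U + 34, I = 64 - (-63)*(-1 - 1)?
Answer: 95551/55678 ≈ 1.7161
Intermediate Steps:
I = -62 (I = 64 - (-63)*(-2) = 64 - 63*2 = 64 - 126 = -62)
f(U, j) = 34 + 74*U
(f(-174/(-97), 74) + 11654)/(I + 6950) = ((34 + 74*(-174/(-97))) + 11654)/(-62 + 6950) = ((34 + 74*(-174*(-1/97))) + 11654)/6888 = ((34 + 74*(174/97)) + 11654)*(1/6888) = ((34 + 12876/97) + 11654)*(1/6888) = (16174/97 + 11654)*(1/6888) = (1146612/97)*(1/6888) = 95551/55678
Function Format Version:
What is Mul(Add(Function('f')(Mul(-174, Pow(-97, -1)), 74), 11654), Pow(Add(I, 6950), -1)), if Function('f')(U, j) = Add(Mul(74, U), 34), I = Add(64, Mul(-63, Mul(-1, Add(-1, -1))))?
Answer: Rational(95551, 55678) ≈ 1.7161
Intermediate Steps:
I = -62 (I = Add(64, Mul(-63, Mul(-1, -2))) = Add(64, Mul(-63, 2)) = Add(64, -126) = -62)
Function('f')(U, j) = Add(34, Mul(74, U))
Mul(Add(Function('f')(Mul(-174, Pow(-97, -1)), 74), 11654), Pow(Add(I, 6950), -1)) = Mul(Add(Add(34, Mul(74, Mul(-174, Pow(-97, -1)))), 11654), Pow(Add(-62, 6950), -1)) = Mul(Add(Add(34, Mul(74, Mul(-174, Rational(-1, 97)))), 11654), Pow(6888, -1)) = Mul(Add(Add(34, Mul(74, Rational(174, 97))), 11654), Rational(1, 6888)) = Mul(Add(Add(34, Rational(12876, 97)), 11654), Rational(1, 6888)) = Mul(Add(Rational(16174, 97), 11654), Rational(1, 6888)) = Mul(Rational(1146612, 97), Rational(1, 6888)) = Rational(95551, 55678)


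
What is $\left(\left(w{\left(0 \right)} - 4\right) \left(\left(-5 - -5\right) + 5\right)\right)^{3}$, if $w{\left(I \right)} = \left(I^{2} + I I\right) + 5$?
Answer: $125$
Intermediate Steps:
$w{\left(I \right)} = 5 + 2 I^{2}$ ($w{\left(I \right)} = \left(I^{2} + I^{2}\right) + 5 = 2 I^{2} + 5 = 5 + 2 I^{2}$)
$\left(\left(w{\left(0 \right)} - 4\right) \left(\left(-5 - -5\right) + 5\right)\right)^{3} = \left(\left(\left(5 + 2 \cdot 0^{2}\right) - 4\right) \left(\left(-5 - -5\right) + 5\right)\right)^{3} = \left(\left(\left(5 + 2 \cdot 0\right) - 4\right) \left(\left(-5 + 5\right) + 5\right)\right)^{3} = \left(\left(\left(5 + 0\right) - 4\right) \left(0 + 5\right)\right)^{3} = \left(\left(5 - 4\right) 5\right)^{3} = \left(1 \cdot 5\right)^{3} = 5^{3} = 125$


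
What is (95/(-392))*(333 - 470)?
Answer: 13015/392 ≈ 33.202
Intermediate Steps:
(95/(-392))*(333 - 470) = (95*(-1/392))*(-137) = -95/392*(-137) = 13015/392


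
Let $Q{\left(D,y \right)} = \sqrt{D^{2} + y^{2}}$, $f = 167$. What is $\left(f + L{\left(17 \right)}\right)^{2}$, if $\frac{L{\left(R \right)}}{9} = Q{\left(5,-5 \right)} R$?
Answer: $1198339 + 255510 \sqrt{2} \approx 1.5597 \cdot 10^{6}$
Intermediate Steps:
$L{\left(R \right)} = 45 R \sqrt{2}$ ($L{\left(R \right)} = 9 \sqrt{5^{2} + \left(-5\right)^{2}} R = 9 \sqrt{25 + 25} R = 9 \sqrt{50} R = 9 \cdot 5 \sqrt{2} R = 9 \cdot 5 R \sqrt{2} = 45 R \sqrt{2}$)
$\left(f + L{\left(17 \right)}\right)^{2} = \left(167 + 45 \cdot 17 \sqrt{2}\right)^{2} = \left(167 + 765 \sqrt{2}\right)^{2}$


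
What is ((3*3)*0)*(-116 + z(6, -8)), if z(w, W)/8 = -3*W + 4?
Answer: 0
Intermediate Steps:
z(w, W) = 32 - 24*W (z(w, W) = 8*(-3*W + 4) = 8*(4 - 3*W) = 32 - 24*W)
((3*3)*0)*(-116 + z(6, -8)) = ((3*3)*0)*(-116 + (32 - 24*(-8))) = (9*0)*(-116 + (32 + 192)) = 0*(-116 + 224) = 0*108 = 0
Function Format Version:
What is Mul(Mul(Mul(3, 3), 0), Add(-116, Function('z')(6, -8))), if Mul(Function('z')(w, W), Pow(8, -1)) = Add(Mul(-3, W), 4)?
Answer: 0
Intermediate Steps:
Function('z')(w, W) = Add(32, Mul(-24, W)) (Function('z')(w, W) = Mul(8, Add(Mul(-3, W), 4)) = Mul(8, Add(4, Mul(-3, W))) = Add(32, Mul(-24, W)))
Mul(Mul(Mul(3, 3), 0), Add(-116, Function('z')(6, -8))) = Mul(Mul(Mul(3, 3), 0), Add(-116, Add(32, Mul(-24, -8)))) = Mul(Mul(9, 0), Add(-116, Add(32, 192))) = Mul(0, Add(-116, 224)) = Mul(0, 108) = 0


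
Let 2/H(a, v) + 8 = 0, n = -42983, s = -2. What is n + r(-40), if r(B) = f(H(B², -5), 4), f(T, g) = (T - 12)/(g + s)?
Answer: -343913/8 ≈ -42989.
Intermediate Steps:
H(a, v) = -¼ (H(a, v) = 2/(-8 + 0) = 2/(-8) = 2*(-⅛) = -¼)
f(T, g) = (-12 + T)/(-2 + g) (f(T, g) = (T - 12)/(g - 2) = (-12 + T)/(-2 + g))
r(B) = -49/8 (r(B) = (-12 - ¼)/(-2 + 4) = -49/4/2 = (½)*(-49/4) = -49/8)
n + r(-40) = -42983 - 49/8 = -343913/8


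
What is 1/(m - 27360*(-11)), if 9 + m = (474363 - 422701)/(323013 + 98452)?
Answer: 421465/126840364877 ≈ 3.3228e-6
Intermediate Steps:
m = -3741523/421465 (m = -9 + (474363 - 422701)/(323013 + 98452) = -9 + 51662/421465 = -3741523/421465 ≈ -8.8774)
1/(m - 27360*(-11)) = 1/(-3741523/421465 - 27360*(-11)) = 1/(-3741523/421465 + 300960) = 1/(126840364877/421465) = 421465/126840364877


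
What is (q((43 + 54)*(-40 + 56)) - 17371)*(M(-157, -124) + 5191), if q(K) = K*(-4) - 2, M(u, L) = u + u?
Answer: -115004537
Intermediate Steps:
M(u, L) = 2*u
q(K) = -2 - 4*K (q(K) = -4*K - 2 = -2 - 4*K)
(q((43 + 54)*(-40 + 56)) - 17371)*(M(-157, -124) + 5191) = ((-2 - 4*(43 + 54)*(-40 + 56)) - 17371)*(2*(-157) + 5191) = ((-2 - 388*16) - 17371)*(-314 + 5191) = ((-2 - 4*1552) - 17371)*4877 = ((-2 - 6208) - 17371)*4877 = (-6210 - 17371)*4877 = -23581*4877 = -115004537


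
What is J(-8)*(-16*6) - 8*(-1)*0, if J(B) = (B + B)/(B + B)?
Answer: -96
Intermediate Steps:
J(B) = 1 (J(B) = (2*B)/((2*B)) = (2*B)*(1/(2*B)) = 1)
J(-8)*(-16*6) - 8*(-1)*0 = 1*(-16*6) - 8*(-1)*0 = 1*(-96) - 4*(-2)*0 = -96 + 8*0 = -96 + 0 = -96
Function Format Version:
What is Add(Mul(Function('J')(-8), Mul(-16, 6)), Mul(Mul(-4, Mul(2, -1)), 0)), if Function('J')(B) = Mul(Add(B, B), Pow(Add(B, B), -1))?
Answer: -96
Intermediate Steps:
Function('J')(B) = 1 (Function('J')(B) = Mul(Mul(2, B), Pow(Mul(2, B), -1)) = Mul(Mul(2, B), Mul(Rational(1, 2), Pow(B, -1))) = 1)
Add(Mul(Function('J')(-8), Mul(-16, 6)), Mul(Mul(-4, Mul(2, -1)), 0)) = Add(Mul(1, Mul(-16, 6)), Mul(Mul(-4, Mul(2, -1)), 0)) = Add(Mul(1, -96), Mul(Mul(-4, -2), 0)) = Add(-96, Mul(8, 0)) = Add(-96, 0) = -96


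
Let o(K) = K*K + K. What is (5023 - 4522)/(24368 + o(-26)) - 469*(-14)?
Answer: 164268689/25018 ≈ 6566.0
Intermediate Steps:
o(K) = K + K² (o(K) = K² + K = K + K²)
(5023 - 4522)/(24368 + o(-26)) - 469*(-14) = (5023 - 4522)/(24368 - 26*(1 - 26)) - 469*(-14) = 501/(24368 - 26*(-25)) + 6566 = 501/(24368 + 650) + 6566 = 501/25018 + 6566 = 164268689/25018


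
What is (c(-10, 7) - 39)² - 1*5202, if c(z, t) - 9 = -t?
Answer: -3833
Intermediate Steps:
c(z, t) = 9 - t
(c(-10, 7) - 39)² - 1*5202 = ((9 - 1*7) - 39)² - 1*5202 = ((9 - 7) - 39)² - 5202 = (2 - 39)² - 5202 = (-37)² - 5202 = 1369 - 5202 = -3833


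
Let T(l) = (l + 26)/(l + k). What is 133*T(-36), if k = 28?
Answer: 665/4 ≈ 166.25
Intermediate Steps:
T(l) = (26 + l)/(28 + l) (T(l) = (l + 26)/(l + 28) = (26 + l)/(28 + l))
133*T(-36) = 133*((26 - 36)/(28 - 36)) = 133*(-10/(-8)) = 133*(-⅛*(-10)) = 133*(5/4) = 665/4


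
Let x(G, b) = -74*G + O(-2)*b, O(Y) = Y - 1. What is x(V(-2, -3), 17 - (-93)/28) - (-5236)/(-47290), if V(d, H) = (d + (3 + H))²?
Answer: -236405079/662060 ≈ -357.08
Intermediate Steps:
O(Y) = -1 + Y
V(d, H) = (3 + H + d)²
x(G, b) = -74*G - 3*b (x(G, b) = -74*G + (-1 - 2)*b = -74*G - 3*b)
x(V(-2, -3), 17 - (-93)/28) - (-5236)/(-47290) = (-74*(3 - 3 - 2)² - 3*(17 - (-93)/28)) - (-5236)/(-47290) = (-74*(-2)² - 3*(17 - (-93)/28)) - (-5236)*(-1)/47290 = (-74*4 - 3*(17 - 1*(-93/28))) - 1*2618/23645 = (-296 - 3*(17 + 93/28)) - 2618/23645 = (-296 - 3*569/28) - 2618/23645 = (-296 - 1707/28) - 2618/23645 = -9995/28 - 2618/23645 = -236405079/662060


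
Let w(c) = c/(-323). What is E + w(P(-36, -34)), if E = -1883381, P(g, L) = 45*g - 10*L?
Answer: -608330783/323 ≈ -1.8834e+6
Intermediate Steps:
P(g, L) = -10*L + 45*g
w(c) = -c/323 (w(c) = c*(-1/323) = -c/323)
E + w(P(-36, -34)) = -1883381 - (-10*(-34) + 45*(-36))/323 = -1883381 - (340 - 1620)/323 = -1883381 - 1/323*(-1280) = -1883381 + 1280/323 = -608330783/323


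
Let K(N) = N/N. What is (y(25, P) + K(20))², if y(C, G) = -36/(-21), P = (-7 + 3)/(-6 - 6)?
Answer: 361/49 ≈ 7.3673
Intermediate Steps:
P = ⅓ (P = -4/(-12) = -4*(-1/12) = ⅓ ≈ 0.33333)
y(C, G) = 12/7 (y(C, G) = -36*(-1/21) = 12/7)
K(N) = 1
(y(25, P) + K(20))² = (12/7 + 1)² = (19/7)² = 361/49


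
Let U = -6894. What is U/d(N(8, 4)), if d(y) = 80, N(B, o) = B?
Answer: -3447/40 ≈ -86.175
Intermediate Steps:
U/d(N(8, 4)) = -6894/80 = -6894*1/80 = -3447/40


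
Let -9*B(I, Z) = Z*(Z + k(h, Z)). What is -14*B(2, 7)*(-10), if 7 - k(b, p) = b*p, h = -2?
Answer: -27440/9 ≈ -3048.9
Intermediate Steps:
k(b, p) = 7 - b*p
B(I, Z) = -Z*(7 + 3*Z)/9 (B(I, Z) = -Z*(Z + (7 - 1*(-2)*Z))/9 = -Z*(Z + (7 + 2*Z))/9 = -Z*(7 + 3*Z)/9)
-14*B(2, 7)*(-10) = -(-14)*7*(7 + 3*7)/9*(-10) = -(-14)*7*(7 + 21)/9*(-10) = -(-14)*7*28/9*(-10) = -14*(-196/9)*(-10) = (2744/9)*(-10) = -27440/9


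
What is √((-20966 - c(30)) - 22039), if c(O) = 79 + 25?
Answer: I*√43109 ≈ 207.63*I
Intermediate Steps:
c(O) = 104
√((-20966 - c(30)) - 22039) = √((-20966 - 1*104) - 22039) = √((-20966 - 104) - 22039) = √(-21070 - 22039) = √(-43109) = I*√43109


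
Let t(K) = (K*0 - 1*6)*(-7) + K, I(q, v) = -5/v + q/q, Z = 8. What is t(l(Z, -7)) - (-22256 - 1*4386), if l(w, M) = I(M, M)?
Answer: 186800/7 ≈ 26686.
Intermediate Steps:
I(q, v) = 1 - 5/v (I(q, v) = -5/v + 1 = 1 - 5/v)
l(w, M) = (-5 + M)/M
t(K) = 42 + K (t(K) = (0 - 6)*(-7) + K = -6*(-7) + K = 42 + K)
t(l(Z, -7)) - (-22256 - 1*4386) = (42 + (-5 - 7)/(-7)) - (-22256 - 1*4386) = (42 - ⅐*(-12)) - (-22256 - 4386) = (42 + 12/7) - 1*(-26642) = 306/7 + 26642 = 186800/7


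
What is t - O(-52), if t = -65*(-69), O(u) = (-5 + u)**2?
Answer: 1236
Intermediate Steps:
t = 4485
t - O(-52) = 4485 - (-5 - 52)**2 = 4485 - 1*(-57)**2 = 4485 - 1*3249 = 4485 - 3249 = 1236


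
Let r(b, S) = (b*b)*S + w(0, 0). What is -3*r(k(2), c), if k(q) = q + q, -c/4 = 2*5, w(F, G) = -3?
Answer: 1929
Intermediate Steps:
c = -40 (c = -8*5 = -4*10 = -40)
k(q) = 2*q
r(b, S) = -3 + S*b**2 (r(b, S) = (b*b)*S - 3 = b**2*S - 3 = S*b**2 - 3 = -3 + S*b**2)
-3*r(k(2), c) = -3*(-3 - 40*(2*2)**2) = -3*(-3 - 40*4**2) = -3*(-3 - 40*16) = -3*(-3 - 640) = -3*(-643) = 1929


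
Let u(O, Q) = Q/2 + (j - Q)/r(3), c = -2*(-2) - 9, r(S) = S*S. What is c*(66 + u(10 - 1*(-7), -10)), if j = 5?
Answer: -940/3 ≈ -313.33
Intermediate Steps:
r(S) = S**2
c = -5 (c = 4 - 9 = -5)
u(O, Q) = 5/9 + 7*Q/18 (u(O, Q) = Q/2 + (5 - Q)/(3**2) = Q*(1/2) + (5 - Q)/9 = Q/2 + (5 - Q)*(1/9) = Q/2 + (5/9 - Q/9) = 5/9 + 7*Q/18)
c*(66 + u(10 - 1*(-7), -10)) = -5*(66 + (5/9 + (7/18)*(-10))) = -5*(66 + (5/9 - 35/9)) = -5*(66 - 10/3) = -5*188/3 = -940/3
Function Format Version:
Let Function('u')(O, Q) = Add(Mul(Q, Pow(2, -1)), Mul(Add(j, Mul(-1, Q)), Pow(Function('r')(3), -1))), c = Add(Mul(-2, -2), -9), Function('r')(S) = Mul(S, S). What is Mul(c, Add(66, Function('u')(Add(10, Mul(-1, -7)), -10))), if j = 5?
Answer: Rational(-940, 3) ≈ -313.33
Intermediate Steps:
Function('r')(S) = Pow(S, 2)
c = -5 (c = Add(4, -9) = -5)
Function('u')(O, Q) = Add(Rational(5, 9), Mul(Rational(7, 18), Q)) (Function('u')(O, Q) = Add(Mul(Q, Pow(2, -1)), Mul(Add(5, Mul(-1, Q)), Pow(Pow(3, 2), -1))) = Add(Mul(Q, Rational(1, 2)), Mul(Add(5, Mul(-1, Q)), Pow(9, -1))) = Add(Mul(Rational(1, 2), Q), Mul(Add(5, Mul(-1, Q)), Rational(1, 9))) = Add(Mul(Rational(1, 2), Q), Add(Rational(5, 9), Mul(Rational(-1, 9), Q))) = Add(Rational(5, 9), Mul(Rational(7, 18), Q)))
Mul(c, Add(66, Function('u')(Add(10, Mul(-1, -7)), -10))) = Mul(-5, Add(66, Add(Rational(5, 9), Mul(Rational(7, 18), -10)))) = Mul(-5, Add(66, Add(Rational(5, 9), Rational(-35, 9)))) = Mul(-5, Add(66, Rational(-10, 3))) = Mul(-5, Rational(188, 3)) = Rational(-940, 3)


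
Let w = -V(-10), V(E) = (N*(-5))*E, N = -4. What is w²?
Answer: 40000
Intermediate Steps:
V(E) = 20*E (V(E) = (-4*(-5))*E = 20*E)
w = 200 (w = -20*(-10) = -1*(-200) = 200)
w² = 200² = 40000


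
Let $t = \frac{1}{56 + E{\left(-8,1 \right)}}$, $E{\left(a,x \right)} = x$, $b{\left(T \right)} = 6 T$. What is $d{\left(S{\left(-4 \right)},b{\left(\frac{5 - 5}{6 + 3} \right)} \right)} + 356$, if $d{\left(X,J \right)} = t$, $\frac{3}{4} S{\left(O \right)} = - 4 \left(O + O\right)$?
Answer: $\frac{20293}{57} \approx 356.02$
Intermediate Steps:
$S{\left(O \right)} = - \frac{32 O}{3}$ ($S{\left(O \right)} = \frac{4 \left(- 4 \left(O + O\right)\right)}{3} = \frac{4 \left(- 4 \cdot 2 O\right)}{3} = \frac{4 \left(- 8 O\right)}{3} = - \frac{32 O}{3}$)
$t = \frac{1}{57}$ ($t = \frac{1}{56 + 1} = \frac{1}{57} \approx 0.017544$)
$d{\left(X,J \right)} = \frac{1}{57}$
$d{\left(S{\left(-4 \right)},b{\left(\frac{5 - 5}{6 + 3} \right)} \right)} + 356 = \frac{1}{57} + 356 = \frac{20293}{57}$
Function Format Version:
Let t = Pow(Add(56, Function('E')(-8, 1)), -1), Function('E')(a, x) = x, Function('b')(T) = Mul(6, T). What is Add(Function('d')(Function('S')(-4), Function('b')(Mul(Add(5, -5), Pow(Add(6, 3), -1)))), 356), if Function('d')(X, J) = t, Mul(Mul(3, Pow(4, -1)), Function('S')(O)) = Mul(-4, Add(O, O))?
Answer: Rational(20293, 57) ≈ 356.02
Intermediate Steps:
Function('S')(O) = Mul(Rational(-32, 3), O) (Function('S')(O) = Mul(Rational(4, 3), Mul(-4, Add(O, O))) = Mul(Rational(4, 3), Mul(-4, Mul(2, O))) = Mul(Rational(4, 3), Mul(-8, O)) = Mul(Rational(-32, 3), O))
t = Rational(1, 57) (t = Pow(Add(56, 1), -1) = Pow(57, -1) = Rational(1, 57) ≈ 0.017544)
Function('d')(X, J) = Rational(1, 57)
Add(Function('d')(Function('S')(-4), Function('b')(Mul(Add(5, -5), Pow(Add(6, 3), -1)))), 356) = Add(Rational(1, 57), 356) = Rational(20293, 57)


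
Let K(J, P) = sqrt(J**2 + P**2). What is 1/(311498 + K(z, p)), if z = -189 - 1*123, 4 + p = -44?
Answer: 155749/48515452178 - 6*sqrt(173)/24257726089 ≈ 3.2070e-6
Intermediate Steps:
p = -48 (p = -4 - 44 = -48)
z = -312 (z = -189 - 123 = -312)
1/(311498 + K(z, p)) = 1/(311498 + sqrt((-312)**2 + (-48)**2)) = 1/(311498 + sqrt(97344 + 2304)) = 1/(311498 + sqrt(99648)) = 1/(311498 + 24*sqrt(173))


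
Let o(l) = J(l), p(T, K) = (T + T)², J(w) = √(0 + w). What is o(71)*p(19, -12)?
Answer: 1444*√71 ≈ 12167.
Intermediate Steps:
J(w) = √w
p(T, K) = 4*T² (p(T, K) = (2*T)² = 4*T²)
o(l) = √l
o(71)*p(19, -12) = √71*(4*19²) = √71*(4*361) = √71*1444 = 1444*√71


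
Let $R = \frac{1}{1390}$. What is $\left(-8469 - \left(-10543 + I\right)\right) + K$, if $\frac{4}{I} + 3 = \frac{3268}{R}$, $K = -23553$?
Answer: $- \frac{97568722647}{4542517} \approx -21479.0$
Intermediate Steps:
$R = \frac{1}{1390} \approx 0.00071942$
$I = \frac{4}{4542517}$ ($I = \frac{4}{-3 + 3268 \frac{1}{\frac{1}{1390}}} = \frac{4}{-3 + 3268 \cdot 1390} = \frac{4}{-3 + 4542520} = \frac{4}{4542517} \approx 8.8057 \cdot 10^{-7}$)
$\left(-8469 - \left(-10543 + I\right)\right) + K = \left(-8469 + \left(10543 - \frac{4}{4542517}\right)\right) - 23553 = \left(-8469 + \frac{47891756727}{4542517}\right) - 23553 = \frac{9421180254}{4542517} - 23553 = - \frac{97568722647}{4542517}$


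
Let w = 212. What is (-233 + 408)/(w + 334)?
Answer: 25/78 ≈ 0.32051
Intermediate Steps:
(-233 + 408)/(w + 334) = (-233 + 408)/(212 + 334) = 175/546 = 175*(1/546) = 25/78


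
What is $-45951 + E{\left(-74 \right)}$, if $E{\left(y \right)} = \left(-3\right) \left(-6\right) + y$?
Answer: $-46007$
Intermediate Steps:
$E{\left(y \right)} = 18 + y$
$-45951 + E{\left(-74 \right)} = -45951 + \left(18 - 74\right) = -45951 - 56 = -46007$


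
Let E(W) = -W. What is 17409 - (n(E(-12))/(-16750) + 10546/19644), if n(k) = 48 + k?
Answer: 286401483307/16451850 ≈ 17408.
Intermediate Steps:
17409 - (n(E(-12))/(-16750) + 10546/19644) = 17409 - ((48 - 1*(-12))/(-16750) + 10546/19644) = 17409 - ((48 + 12)*(-1/16750) + 10546*(1/19644)) = 17409 - (60*(-1/16750) + 5273/9822) = 17409 - (-6/1675 + 5273/9822) = 17409 - 1*8773343/16451850 = 17409 - 8773343/16451850 = 286401483307/16451850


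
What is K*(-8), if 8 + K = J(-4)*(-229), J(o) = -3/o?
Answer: 1438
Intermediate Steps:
K = -719/4 (K = -8 - 3/(-4)*(-229) = -8 - 3*(-¼)*(-229) = -8 + (¾)*(-229) = -8 - 687/4 = -719/4 ≈ -179.75)
K*(-8) = -719/4*(-8) = 1438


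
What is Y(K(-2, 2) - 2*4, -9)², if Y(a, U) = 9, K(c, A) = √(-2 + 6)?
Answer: 81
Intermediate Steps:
K(c, A) = 2 (K(c, A) = √4 = 2)
Y(K(-2, 2) - 2*4, -9)² = 9² = 81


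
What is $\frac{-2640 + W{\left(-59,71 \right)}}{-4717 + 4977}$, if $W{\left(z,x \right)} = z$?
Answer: $- \frac{2699}{260} \approx -10.381$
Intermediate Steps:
$\frac{-2640 + W{\left(-59,71 \right)}}{-4717 + 4977} = \frac{-2640 - 59}{-4717 + 4977} = - \frac{2699}{260}$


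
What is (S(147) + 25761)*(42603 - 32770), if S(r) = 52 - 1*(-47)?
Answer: 254281380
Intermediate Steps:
S(r) = 99 (S(r) = 52 + 47 = 99)
(S(147) + 25761)*(42603 - 32770) = (99 + 25761)*(42603 - 32770) = 25860*9833 = 254281380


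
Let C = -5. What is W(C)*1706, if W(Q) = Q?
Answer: -8530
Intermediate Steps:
W(C)*1706 = -5*1706 = -8530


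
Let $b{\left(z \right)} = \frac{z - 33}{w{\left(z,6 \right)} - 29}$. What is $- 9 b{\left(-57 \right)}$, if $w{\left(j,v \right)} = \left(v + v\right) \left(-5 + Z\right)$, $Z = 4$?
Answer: $- \frac{810}{41} \approx -19.756$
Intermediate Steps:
$w{\left(j,v \right)} = - 2 v$ ($w{\left(j,v \right)} = \left(v + v\right) \left(-5 + 4\right) = 2 v \left(-1\right) = - 2 v$)
$b{\left(z \right)} = \frac{33}{41} - \frac{z}{41}$ ($b{\left(z \right)} = \frac{z - 33}{\left(-2\right) 6 - 29} = \frac{-33 + z}{-12 - 29} = \frac{-33 + z}{-41} = \left(-33 + z\right) \left(- \frac{1}{41}\right) = \frac{33}{41} - \frac{z}{41}$)
$- 9 b{\left(-57 \right)} = - 9 \left(\frac{33}{41} - - \frac{57}{41}\right) = - 9 \left(\frac{33}{41} + \frac{57}{41}\right) = \left(-9\right) \frac{90}{41} = - \frac{810}{41}$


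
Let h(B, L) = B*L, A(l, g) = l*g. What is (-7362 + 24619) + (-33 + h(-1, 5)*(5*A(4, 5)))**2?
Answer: 301346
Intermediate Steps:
A(l, g) = g*l
(-7362 + 24619) + (-33 + h(-1, 5)*(5*A(4, 5)))**2 = (-7362 + 24619) + (-33 + (-1*5)*(5*(5*4)))**2 = 17257 + (-33 - 25*20)**2 = 17257 + (-33 - 5*100)**2 = 17257 + (-33 - 500)**2 = 17257 + (-533)**2 = 17257 + 284089 = 301346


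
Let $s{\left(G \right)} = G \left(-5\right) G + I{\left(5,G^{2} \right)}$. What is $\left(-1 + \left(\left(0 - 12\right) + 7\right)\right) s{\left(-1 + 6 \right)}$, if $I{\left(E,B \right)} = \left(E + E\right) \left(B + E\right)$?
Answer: $-1050$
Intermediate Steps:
$I{\left(E,B \right)} = 2 E \left(B + E\right)$
$s{\left(G \right)} = 50 + 5 G^{2}$ ($s{\left(G \right)} = G \left(-5\right) G + 2 \cdot 5 \left(G^{2} + 5\right) = - 5 G G + 2 \cdot 5 \left(5 + G^{2}\right) = - 5 G^{2} + \left(50 + 10 G^{2}\right) = 50 + 5 G^{2}$)
$\left(-1 + \left(\left(0 - 12\right) + 7\right)\right) s{\left(-1 + 6 \right)} = \left(-1 + \left(\left(0 - 12\right) + 7\right)\right) \left(50 + 5 \left(-1 + 6\right)^{2}\right) = \left(-1 + \left(-12 + 7\right)\right) \left(50 + 5 \cdot 5^{2}\right) = \left(-1 - 5\right) \left(50 + 5 \cdot 25\right) = - 6 \left(50 + 125\right) = \left(-6\right) 175 = -1050$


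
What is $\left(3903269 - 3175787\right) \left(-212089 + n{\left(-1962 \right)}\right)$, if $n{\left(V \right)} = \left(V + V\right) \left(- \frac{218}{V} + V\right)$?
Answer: $5446194327966$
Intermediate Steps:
$n{\left(V \right)} = 2 V \left(V - \frac{218}{V}\right)$
$\left(3903269 - 3175787\right) \left(-212089 + n{\left(-1962 \right)}\right) = \left(3903269 - 3175787\right) \left(-212089 - \left(436 - 2 \left(-1962\right)^{2}\right)\right) = 727482 \left(-212089 + \left(-436 + 2 \cdot 3849444\right)\right) = 727482 \left(-212089 + \left(-436 + 7698888\right)\right) = 727482 \left(-212089 + 7698452\right) = 727482 \cdot 7486363 = 5446194327966$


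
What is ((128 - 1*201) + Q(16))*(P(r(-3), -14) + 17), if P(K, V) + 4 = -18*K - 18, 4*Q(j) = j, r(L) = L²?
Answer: 11523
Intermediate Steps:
Q(j) = j/4
P(K, V) = -22 - 18*K (P(K, V) = -4 + (-18*K - 18) = -4 + (-18 - 18*K) = -22 - 18*K)
((128 - 1*201) + Q(16))*(P(r(-3), -14) + 17) = ((128 - 1*201) + (¼)*16)*((-22 - 18*(-3)²) + 17) = ((128 - 201) + 4)*((-22 - 18*9) + 17) = (-73 + 4)*((-22 - 162) + 17) = -69*(-184 + 17) = -69*(-167) = 11523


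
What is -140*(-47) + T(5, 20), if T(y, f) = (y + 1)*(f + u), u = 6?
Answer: 6736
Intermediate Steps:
T(y, f) = (1 + y)*(6 + f) (T(y, f) = (y + 1)*(f + 6) = (1 + y)*(6 + f))
-140*(-47) + T(5, 20) = -140*(-47) + (6 + 20 + 6*5 + 20*5) = 6580 + (6 + 20 + 30 + 100) = 6580 + 156 = 6736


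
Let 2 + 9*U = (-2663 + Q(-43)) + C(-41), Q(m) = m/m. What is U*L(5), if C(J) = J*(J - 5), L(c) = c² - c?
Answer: -15560/9 ≈ -1728.9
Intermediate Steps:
Q(m) = 1
C(J) = J*(-5 + J)
U = -778/9 (U = -2/9 + ((-2663 + 1) - 41*(-5 - 41))/9 = -2/9 + (-2662 - 41*(-46))/9 = -2/9 + (-2662 + 1886)/9 = -2/9 + (⅑)*(-776) = -2/9 - 776/9 = -778/9 ≈ -86.444)
U*L(5) = -3890*(-1 + 5)/9 = -3890*4/9 = -778/9*20 = -15560/9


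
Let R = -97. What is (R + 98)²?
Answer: 1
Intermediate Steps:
(R + 98)² = (-97 + 98)² = 1² = 1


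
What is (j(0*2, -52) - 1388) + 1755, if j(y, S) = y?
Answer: 367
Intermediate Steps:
(j(0*2, -52) - 1388) + 1755 = (0*2 - 1388) + 1755 = (0 - 1388) + 1755 = -1388 + 1755 = 367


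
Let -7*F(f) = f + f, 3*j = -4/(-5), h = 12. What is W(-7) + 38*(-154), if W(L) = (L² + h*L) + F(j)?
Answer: -618143/105 ≈ -5887.1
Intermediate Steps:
j = 4/15 (j = (-4/(-5))/3 = (-4*(-⅕))/3 = (⅓)*(⅘) = 4/15 ≈ 0.26667)
F(f) = -2*f/7 (F(f) = -(f + f)/7 = -2*f/7)
W(L) = -8/105 + L² + 12*L (W(L) = (L² + 12*L) - 2/7*4/15 = (L² + 12*L) - 8/105 = -8/105 + L² + 12*L)
W(-7) + 38*(-154) = (-8/105 + (-7)² + 12*(-7)) + 38*(-154) = (-8/105 + 49 - 84) - 5852 = -3683/105 - 5852 = -618143/105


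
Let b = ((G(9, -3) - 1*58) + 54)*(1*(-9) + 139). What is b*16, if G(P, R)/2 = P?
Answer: 29120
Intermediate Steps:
G(P, R) = 2*P
b = 1820 (b = ((2*9 - 1*58) + 54)*(1*(-9) + 139) = ((18 - 58) + 54)*(-9 + 139) = (-40 + 54)*130 = 14*130 = 1820)
b*16 = 1820*16 = 29120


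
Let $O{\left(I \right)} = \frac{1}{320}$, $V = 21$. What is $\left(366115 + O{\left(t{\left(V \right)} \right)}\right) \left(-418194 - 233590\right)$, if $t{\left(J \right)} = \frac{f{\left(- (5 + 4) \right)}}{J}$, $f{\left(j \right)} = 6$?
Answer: $- \frac{9545116047873}{40} \approx -2.3863 \cdot 10^{11}$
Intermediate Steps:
$t{\left(J \right)} = \frac{6}{J}$
$O{\left(I \right)} = \frac{1}{320}$
$\left(366115 + O{\left(t{\left(V \right)} \right)}\right) \left(-418194 - 233590\right) = \left(366115 + \frac{1}{320}\right) \left(-418194 - 233590\right) = \frac{117156801}{320} \left(-651784\right) = - \frac{9545116047873}{40}$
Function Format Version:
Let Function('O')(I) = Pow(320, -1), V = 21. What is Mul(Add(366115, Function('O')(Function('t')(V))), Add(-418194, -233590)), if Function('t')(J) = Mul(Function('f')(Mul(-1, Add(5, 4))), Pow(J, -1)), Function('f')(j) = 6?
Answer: Rational(-9545116047873, 40) ≈ -2.3863e+11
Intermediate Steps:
Function('t')(J) = Mul(6, Pow(J, -1))
Function('O')(I) = Rational(1, 320)
Mul(Add(366115, Function('O')(Function('t')(V))), Add(-418194, -233590)) = Mul(Add(366115, Rational(1, 320)), Add(-418194, -233590)) = Mul(Rational(117156801, 320), -651784) = Rational(-9545116047873, 40)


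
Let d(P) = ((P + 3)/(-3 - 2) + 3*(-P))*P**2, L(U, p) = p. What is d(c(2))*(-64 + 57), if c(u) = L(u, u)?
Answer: 196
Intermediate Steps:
c(u) = u
d(P) = P**2*(-3/5 - 16*P/5) (d(P) = ((3 + P)/(-5) - 3*P)*P**2 = ((3 + P)*(-1/5) - 3*P)*P**2 = ((-3/5 - P/5) - 3*P)*P**2 = (-3/5 - 16*P/5)*P**2 = P**2*(-3/5 - 16*P/5))
d(c(2))*(-64 + 57) = ((1/5)*2**2*(-3 - 16*2))*(-64 + 57) = ((1/5)*4*(-3 - 32))*(-7) = ((1/5)*4*(-35))*(-7) = -28*(-7) = 196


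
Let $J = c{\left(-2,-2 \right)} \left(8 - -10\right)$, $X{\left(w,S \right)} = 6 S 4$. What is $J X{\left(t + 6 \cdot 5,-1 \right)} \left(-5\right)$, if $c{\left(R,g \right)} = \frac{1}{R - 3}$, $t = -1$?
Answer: $-432$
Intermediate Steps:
$c{\left(R,g \right)} = \frac{1}{-3 + R}$
$X{\left(w,S \right)} = 24 S$
$J = - \frac{18}{5}$ ($J = \frac{8 - -10}{-3 - 2} = \frac{8 + 10}{-5} = \left(- \frac{1}{5}\right) 18 = - \frac{18}{5} \approx -3.6$)
$J X{\left(t + 6 \cdot 5,-1 \right)} \left(-5\right) = - \frac{18 \cdot 24 \left(-1\right) \left(-5\right)}{5} = - \frac{18 \left(\left(-24\right) \left(-5\right)\right)}{5} = \left(- \frac{18}{5}\right) 120 = -432$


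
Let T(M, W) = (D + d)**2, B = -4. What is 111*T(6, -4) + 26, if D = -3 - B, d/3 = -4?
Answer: 13457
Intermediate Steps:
d = -12 (d = 3*(-4) = -12)
D = 1 (D = -3 - 1*(-4) = -3 + 4 = 1)
T(M, W) = 121 (T(M, W) = (1 - 12)**2 = (-11)**2 = 121)
111*T(6, -4) + 26 = 111*121 + 26 = 13431 + 26 = 13457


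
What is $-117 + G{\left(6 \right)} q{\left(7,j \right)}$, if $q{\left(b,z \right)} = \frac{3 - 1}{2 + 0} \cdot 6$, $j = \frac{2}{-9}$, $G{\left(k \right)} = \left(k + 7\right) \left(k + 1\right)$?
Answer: $429$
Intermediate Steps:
$G{\left(k \right)} = \left(1 + k\right) \left(7 + k\right)$ ($G{\left(k \right)} = \left(7 + k\right) \left(1 + k\right) = \left(1 + k\right) \left(7 + k\right)$)
$j = - \frac{2}{9}$ ($j = 2 \left(- \frac{1}{9}\right) = - \frac{2}{9} \approx -0.22222$)
$q{\left(b,z \right)} = 6$ ($q{\left(b,z \right)} = \frac{2}{2} \cdot 6 = 2 \cdot \frac{1}{2} \cdot 6 = 1 \cdot 6 = 6$)
$-117 + G{\left(6 \right)} q{\left(7,j \right)} = -117 + \left(7 + 6^{2} + 8 \cdot 6\right) 6 = -117 + \left(7 + 36 + 48\right) 6 = -117 + 91 \cdot 6 = -117 + 546 = 429$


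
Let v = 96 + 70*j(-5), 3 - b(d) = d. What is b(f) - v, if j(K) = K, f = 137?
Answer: 120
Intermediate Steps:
b(d) = 3 - d
v = -254 (v = 96 + 70*(-5) = 96 - 350 = -254)
b(f) - v = (3 - 1*137) - 1*(-254) = (3 - 137) + 254 = -134 + 254 = 120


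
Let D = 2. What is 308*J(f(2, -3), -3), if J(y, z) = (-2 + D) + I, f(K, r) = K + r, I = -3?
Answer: -924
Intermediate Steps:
J(y, z) = -3 (J(y, z) = (-2 + 2) - 3 = 0 - 3 = -3)
308*J(f(2, -3), -3) = 308*(-3) = -924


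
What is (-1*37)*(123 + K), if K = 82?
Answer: -7585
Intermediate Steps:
(-1*37)*(123 + K) = (-1*37)*(123 + 82) = -37*205 = -7585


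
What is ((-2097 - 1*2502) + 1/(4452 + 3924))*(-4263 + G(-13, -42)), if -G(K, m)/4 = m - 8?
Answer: 156511729049/8376 ≈ 1.8686e+7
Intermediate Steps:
G(K, m) = 32 - 4*m (G(K, m) = -4*(m - 8) = -4*(-8 + m) = 32 - 4*m)
((-2097 - 1*2502) + 1/(4452 + 3924))*(-4263 + G(-13, -42)) = ((-2097 - 1*2502) + 1/(4452 + 3924))*(-4263 + (32 - 4*(-42))) = ((-2097 - 2502) + 1/8376)*(-4263 + (32 + 168)) = (-4599 + 1/8376)*(-4263 + 200) = -38521223/8376*(-4063) = 156511729049/8376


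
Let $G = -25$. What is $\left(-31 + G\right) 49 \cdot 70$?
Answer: $-192080$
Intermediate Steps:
$\left(-31 + G\right) 49 \cdot 70 = \left(-31 - 25\right) 49 \cdot 70 = \left(-56\right) 49 \cdot 70 = \left(-2744\right) 70 = -192080$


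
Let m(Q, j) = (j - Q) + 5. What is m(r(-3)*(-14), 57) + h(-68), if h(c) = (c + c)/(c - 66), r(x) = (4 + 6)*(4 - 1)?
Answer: 32362/67 ≈ 483.02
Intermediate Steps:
r(x) = 30 (r(x) = 10*3 = 30)
h(c) = 2*c/(-66 + c) (h(c) = (2*c)/(-66 + c) = 2*c/(-66 + c))
m(Q, j) = 5 + j - Q
m(r(-3)*(-14), 57) + h(-68) = (5 + 57 - 30*(-14)) + 2*(-68)/(-66 - 68) = (5 + 57 - 1*(-420)) + 2*(-68)/(-134) = (5 + 57 + 420) + 2*(-68)*(-1/134) = 482 + 68/67 = 32362/67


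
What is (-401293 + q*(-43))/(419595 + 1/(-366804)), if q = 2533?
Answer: -187147802448/153909124379 ≈ -1.2160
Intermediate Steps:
(-401293 + q*(-43))/(419595 + 1/(-366804)) = (-401293 + 2533*(-43))/(419595 + 1/(-366804)) = (-401293 - 108919)/(419595 - 1/366804) = -510212/153909124379/366804 = -510212*366804/153909124379 = -187147802448/153909124379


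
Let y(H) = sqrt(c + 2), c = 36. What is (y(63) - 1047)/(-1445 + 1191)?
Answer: 1047/254 - sqrt(38)/254 ≈ 4.0978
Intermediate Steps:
y(H) = sqrt(38) (y(H) = sqrt(36 + 2) = sqrt(38))
(y(63) - 1047)/(-1445 + 1191) = (sqrt(38) - 1047)/(-1445 + 1191) = (-1047 + sqrt(38))/(-254) = (-1047 + sqrt(38))*(-1/254) = 1047/254 - sqrt(38)/254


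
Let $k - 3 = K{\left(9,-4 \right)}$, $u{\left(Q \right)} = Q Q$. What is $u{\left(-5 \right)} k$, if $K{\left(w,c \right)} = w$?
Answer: $300$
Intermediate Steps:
$u{\left(Q \right)} = Q^{2}$
$k = 12$ ($k = 3 + 9 = 12$)
$u{\left(-5 \right)} k = \left(-5\right)^{2} \cdot 12 = 25 \cdot 12 = 300$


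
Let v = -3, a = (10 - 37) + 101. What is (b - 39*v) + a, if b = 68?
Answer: 259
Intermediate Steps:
a = 74 (a = -27 + 101 = 74)
(b - 39*v) + a = (68 - 39*(-3)) + 74 = (68 + 117) + 74 = 185 + 74 = 259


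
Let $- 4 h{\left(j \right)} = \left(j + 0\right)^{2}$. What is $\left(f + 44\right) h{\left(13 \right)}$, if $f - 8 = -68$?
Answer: $676$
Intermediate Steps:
$f = -60$ ($f = 8 - 68 = -60$)
$h{\left(j \right)} = - \frac{j^{2}}{4}$ ($h{\left(j \right)} = - \frac{\left(j + 0\right)^{2}}{4} = - \frac{j^{2}}{4}$)
$\left(f + 44\right) h{\left(13 \right)} = \left(-60 + 44\right) \left(- \frac{13^{2}}{4}\right) = - 16 \left(\left(- \frac{1}{4}\right) 169\right) = \left(-16\right) \left(- \frac{169}{4}\right) = 676$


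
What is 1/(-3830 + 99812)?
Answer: 1/95982 ≈ 1.0419e-5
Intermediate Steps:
1/(-3830 + 99812) = 1/95982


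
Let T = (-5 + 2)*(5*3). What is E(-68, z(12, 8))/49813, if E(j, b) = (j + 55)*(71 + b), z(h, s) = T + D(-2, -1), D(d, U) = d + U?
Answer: -299/49813 ≈ -0.0060024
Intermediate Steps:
D(d, U) = U + d
T = -45 (T = -3*15 = -45)
z(h, s) = -48 (z(h, s) = -45 + (-1 - 2) = -45 - 3 = -48)
E(j, b) = (55 + j)*(71 + b)
E(-68, z(12, 8))/49813 = (3905 + 55*(-48) + 71*(-68) - 48*(-68))/49813 = (3905 - 2640 - 4828 + 3264)*(1/49813) = -299*1/49813 = -299/49813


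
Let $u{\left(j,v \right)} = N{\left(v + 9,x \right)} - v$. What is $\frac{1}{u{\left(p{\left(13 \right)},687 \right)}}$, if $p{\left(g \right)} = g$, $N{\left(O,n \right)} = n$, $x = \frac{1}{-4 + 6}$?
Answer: $- \frac{2}{1373} \approx -0.0014567$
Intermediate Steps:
$x = \frac{1}{2} \approx 0.5$
$u{\left(j,v \right)} = \frac{1}{2} - v$
$\frac{1}{u{\left(p{\left(13 \right)},687 \right)}} = \frac{1}{\frac{1}{2} - 687} = \frac{1}{- \frac{1373}{2}} = - \frac{2}{1373}$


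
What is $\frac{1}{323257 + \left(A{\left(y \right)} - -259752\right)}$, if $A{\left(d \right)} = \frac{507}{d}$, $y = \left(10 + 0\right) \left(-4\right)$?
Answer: $\frac{40}{23319853} \approx 1.7153 \cdot 10^{-6}$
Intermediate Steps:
$y = -40$ ($y = 10 \left(-4\right) = -40$)
$\frac{1}{323257 + \left(A{\left(y \right)} - -259752\right)} = \frac{1}{323257 + \left(\frac{507}{-40} - -259752\right)} = \frac{1}{323257 + \left(507 \left(- \frac{1}{40}\right) + 259752\right)} = \frac{1}{323257 + \left(- \frac{507}{40} + 259752\right)} = \frac{1}{323257 + \frac{10389573}{40}} = \frac{1}{\frac{23319853}{40}} = \frac{40}{23319853}$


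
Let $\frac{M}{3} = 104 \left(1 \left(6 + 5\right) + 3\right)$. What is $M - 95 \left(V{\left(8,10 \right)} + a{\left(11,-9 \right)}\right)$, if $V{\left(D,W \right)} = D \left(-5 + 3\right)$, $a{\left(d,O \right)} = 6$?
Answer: $5318$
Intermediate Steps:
$M = 4368$ ($M = 3 \cdot 104 \left(1 \left(6 + 5\right) + 3\right) = 3 \cdot 104 \left(1 \cdot 11 + 3\right) = 3 \cdot 104 \left(11 + 3\right) = 3 \cdot 104 \cdot 14 = 3 \cdot 1456 = 4368$)
$V{\left(D,W \right)} = - 2 D$ ($V{\left(D,W \right)} = D \left(-2\right) = - 2 D$)
$M - 95 \left(V{\left(8,10 \right)} + a{\left(11,-9 \right)}\right) = 4368 - 95 \left(\left(-2\right) 8 + 6\right) = 4368 - 95 \left(-16 + 6\right) = 4368 - -950 = 4368 + 950 = 5318$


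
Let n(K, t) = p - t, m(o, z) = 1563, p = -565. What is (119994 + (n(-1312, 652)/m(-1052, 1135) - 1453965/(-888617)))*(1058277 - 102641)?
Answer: 159268075316862134480/1388908371 ≈ 1.1467e+11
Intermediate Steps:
n(K, t) = -565 - t
(119994 + (n(-1312, 652)/m(-1052, 1135) - 1453965/(-888617)))*(1058277 - 102641) = (119994 + ((-565 - 1*652)/1563 - 1453965/(-888617)))*(1058277 - 102641) = (119994 + ((-565 - 652)*(1/1563) - 1453965*(-1/888617)))*955636 = (119994 + (-1217*1/1563 + 1453965/888617))*955636 = (119994 + (-1217/1563 + 1453965/888617))*955636 = (119994 + 1191100406/1388908371)*955636 = (166661862170180/1388908371)*955636 = 159268075316862134480/1388908371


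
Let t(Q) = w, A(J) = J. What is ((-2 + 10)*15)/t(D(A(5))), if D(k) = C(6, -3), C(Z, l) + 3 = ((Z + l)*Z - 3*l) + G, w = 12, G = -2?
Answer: 10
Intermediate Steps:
C(Z, l) = -5 - 3*l + Z*(Z + l) (C(Z, l) = -3 + (((Z + l)*Z - 3*l) - 2) = -3 + ((Z*(Z + l) - 3*l) - 2) = -3 + ((-3*l + Z*(Z + l)) - 2) = -3 + (-2 - 3*l + Z*(Z + l)) = -5 - 3*l + Z*(Z + l))
D(k) = 22 (D(k) = -5 + 6² - 3*(-3) + 6*(-3) = -5 + 36 + 9 - 18 = 22)
t(Q) = 12
((-2 + 10)*15)/t(D(A(5))) = ((-2 + 10)*15)/12 = (8*15)*(1/12) = 120*(1/12) = 10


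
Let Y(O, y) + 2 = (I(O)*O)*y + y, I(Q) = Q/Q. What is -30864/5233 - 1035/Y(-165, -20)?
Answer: -106588347/17153774 ≈ -6.2137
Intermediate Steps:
I(Q) = 1
Y(O, y) = -2 + y + O*y (Y(O, y) = -2 + ((1*O)*y + y) = -2 + (O*y + y) = -2 + (y + O*y) = -2 + y + O*y)
-30864/5233 - 1035/Y(-165, -20) = -30864/5233 - 1035/(-2 - 20 - 165*(-20)) = -30864*1/5233 - 1035/(-2 - 20 + 3300) = -30864/5233 - 1035/3278 = -106588347/17153774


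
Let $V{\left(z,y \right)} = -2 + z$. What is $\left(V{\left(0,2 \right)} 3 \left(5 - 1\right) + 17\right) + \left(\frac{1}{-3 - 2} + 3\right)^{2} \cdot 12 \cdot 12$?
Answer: $\frac{28049}{25} \approx 1122.0$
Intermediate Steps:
$\left(V{\left(0,2 \right)} 3 \left(5 - 1\right) + 17\right) + \left(\frac{1}{-3 - 2} + 3\right)^{2} \cdot 12 \cdot 12 = \left(\left(-2 + 0\right) 3 \left(5 - 1\right) + 17\right) + \left(\frac{1}{-3 - 2} + 3\right)^{2} \cdot 12 \cdot 12 = \left(- 2 \cdot 3 \cdot 4 + 17\right) + \left(\frac{1}{-5} + 3\right)^{2} \cdot 12 \cdot 12 = \left(\left(-2\right) 12 + 17\right) + \left(- \frac{1}{5} + 3\right)^{2} \cdot 12 \cdot 12 = \left(-24 + 17\right) + \left(\frac{14}{5}\right)^{2} \cdot 12 \cdot 12 = -7 + \frac{196}{25} \cdot 12 \cdot 12 = -7 + \frac{2352}{25} \cdot 12 = -7 + \frac{28224}{25} = \frac{28049}{25}$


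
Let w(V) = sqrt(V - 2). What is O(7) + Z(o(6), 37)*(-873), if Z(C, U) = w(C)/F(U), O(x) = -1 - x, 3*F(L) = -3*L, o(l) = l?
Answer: 1450/37 ≈ 39.189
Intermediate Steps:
w(V) = sqrt(-2 + V)
F(L) = -L (F(L) = (-3*L)/3 = -L)
Z(C, U) = -sqrt(-2 + C)/U (Z(C, U) = sqrt(-2 + C)/((-U)) = sqrt(-2 + C)*(-1/U) = -sqrt(-2 + C)/U)
O(7) + Z(o(6), 37)*(-873) = (-1 - 1*7) - 1*sqrt(-2 + 6)/37*(-873) = (-1 - 7) - 1*1/37*sqrt(4)*(-873) = -8 - 1*1/37*2*(-873) = -8 - 2/37*(-873) = -8 + 1746/37 = 1450/37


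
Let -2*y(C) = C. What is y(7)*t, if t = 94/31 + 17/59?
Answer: -42511/3658 ≈ -11.621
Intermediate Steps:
t = 6073/1829 (t = 94*(1/31) + 17*(1/59) = 94/31 + 17/59 = 6073/1829 ≈ 3.3204)
y(C) = -C/2
y(7)*t = -½*7*(6073/1829) = -7/2*6073/1829 = -42511/3658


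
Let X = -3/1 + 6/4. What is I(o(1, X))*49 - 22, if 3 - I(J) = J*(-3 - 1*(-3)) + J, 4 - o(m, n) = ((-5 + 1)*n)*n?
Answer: -512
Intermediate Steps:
X = -3/2 (X = -3*1 + 6*(¼) = -3 + 3/2 = -3/2 ≈ -1.5000)
o(m, n) = 4 + 4*n² (o(m, n) = 4 - (-5 + 1)*n*n = 4 - (-4*n)*n = 4 - (-4)*n² = 4 + 4*n²)
I(J) = 3 - J (I(J) = 3 - (J*(-3 - 1*(-3)) + J) = 3 - (J*(-3 + 3) + J) = 3 - (J*0 + J) = 3 - (0 + J) = 3 - J)
I(o(1, X))*49 - 22 = (3 - (4 + 4*(-3/2)²))*49 - 22 = (3 - (4 + 4*(9/4)))*49 - 22 = (3 - (4 + 9))*49 - 22 = (3 - 1*13)*49 - 22 = (3 - 13)*49 - 22 = -10*49 - 22 = -490 - 22 = -512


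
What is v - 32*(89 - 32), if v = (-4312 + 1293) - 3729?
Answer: -8572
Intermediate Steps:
v = -6748 (v = -3019 - 3729 = -6748)
v - 32*(89 - 32) = -6748 - 32*(89 - 32) = -6748 - 32*57 = -6748 - 1*1824 = -6748 - 1824 = -8572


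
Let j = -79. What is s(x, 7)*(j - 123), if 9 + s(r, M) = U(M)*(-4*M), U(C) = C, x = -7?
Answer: 41410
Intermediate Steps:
s(r, M) = -9 - 4*M² (s(r, M) = -9 + M*(-4*M) = -9 - 4*M²)
s(x, 7)*(j - 123) = (-9 - 4*7²)*(-79 - 123) = (-9 - 4*49)*(-202) = (-9 - 196)*(-202) = -205*(-202) = 41410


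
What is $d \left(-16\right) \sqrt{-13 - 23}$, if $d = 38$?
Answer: $- 3648 i \approx - 3648.0 i$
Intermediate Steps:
$d \left(-16\right) \sqrt{-13 - 23} = 38 \left(-16\right) \sqrt{-13 - 23} = - 608 \sqrt{-36} = - 608 \cdot 6 i = - 3648 i$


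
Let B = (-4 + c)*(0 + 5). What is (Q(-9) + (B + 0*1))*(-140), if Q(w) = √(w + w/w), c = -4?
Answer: 5600 - 280*I*√2 ≈ 5600.0 - 395.98*I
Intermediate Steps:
B = -40 (B = (-4 - 4)*(0 + 5) = -8*5 = -40)
Q(w) = √(1 + w) (Q(w) = √(w + 1) = √(1 + w))
(Q(-9) + (B + 0*1))*(-140) = (√(1 - 9) + (-40 + 0*1))*(-140) = (√(-8) + (-40 + 0))*(-140) = (2*I*√2 - 40)*(-140) = (-40 + 2*I*√2)*(-140) = 5600 - 280*I*√2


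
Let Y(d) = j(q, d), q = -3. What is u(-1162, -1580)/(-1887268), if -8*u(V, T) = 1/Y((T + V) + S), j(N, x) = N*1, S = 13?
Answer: -1/45294432 ≈ -2.2078e-8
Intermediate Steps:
j(N, x) = N
Y(d) = -3
u(V, T) = 1/24 (u(V, T) = -1/8/(-3) = -1/8*(-1/3) = 1/24)
u(-1162, -1580)/(-1887268) = (1/24)/(-1887268) = (1/24)*(-1/1887268) = -1/45294432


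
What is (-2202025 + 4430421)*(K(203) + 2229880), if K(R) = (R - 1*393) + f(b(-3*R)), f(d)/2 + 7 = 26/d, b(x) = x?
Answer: 3025877941658272/609 ≈ 4.9686e+12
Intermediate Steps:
f(d) = -14 + 52/d (f(d) = -14 + 2*(26/d) = -14 + 52/d)
K(R) = -407 + R - 52/(3*R) (K(R) = (R - 1*393) + (-14 + 52/((-3*R))) = (R - 393) + (-14 + 52*(-1/(3*R))) = (-393 + R) + (-14 - 52/(3*R)) = -407 + R - 52/(3*R))
(-2202025 + 4430421)*(K(203) + 2229880) = (-2202025 + 4430421)*((-407 + 203 - 52/3/203) + 2229880) = 2228396*((-407 + 203 - 52/3*1/203) + 2229880) = 2228396*((-407 + 203 - 52/609) + 2229880) = 2228396*(-124288/609 + 2229880) = 2228396*(1357872632/609) = 3025877941658272/609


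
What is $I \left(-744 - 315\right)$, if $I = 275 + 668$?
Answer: $-998637$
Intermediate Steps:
$I = 943$
$I \left(-744 - 315\right) = 943 \left(-744 - 315\right) = 943 \left(-1059\right) = -998637$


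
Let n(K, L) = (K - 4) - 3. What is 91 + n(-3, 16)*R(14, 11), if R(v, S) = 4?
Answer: 51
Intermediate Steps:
n(K, L) = -7 + K (n(K, L) = (-4 + K) - 3 = -7 + K)
91 + n(-3, 16)*R(14, 11) = 91 + (-7 - 3)*4 = 91 - 10*4 = 91 - 40 = 51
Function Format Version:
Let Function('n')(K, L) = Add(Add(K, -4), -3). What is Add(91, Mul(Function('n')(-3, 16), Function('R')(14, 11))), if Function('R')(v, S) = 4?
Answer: 51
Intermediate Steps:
Function('n')(K, L) = Add(-7, K) (Function('n')(K, L) = Add(Add(-4, K), -3) = Add(-7, K))
Add(91, Mul(Function('n')(-3, 16), Function('R')(14, 11))) = Add(91, Mul(Add(-7, -3), 4)) = Add(91, Mul(-10, 4)) = Add(91, -40) = 51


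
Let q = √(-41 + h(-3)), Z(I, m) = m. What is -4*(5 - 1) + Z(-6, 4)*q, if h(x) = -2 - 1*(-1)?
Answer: -16 + 4*I*√42 ≈ -16.0 + 25.923*I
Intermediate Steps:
h(x) = -1 (h(x) = -2 + 1 = -1)
q = I*√42 (q = √(-41 - 1) = √(-42) = I*√42 ≈ 6.4807*I)
-4*(5 - 1) + Z(-6, 4)*q = -4*(5 - 1) + 4*(I*√42) = -4*4 + 4*I*√42 = -16 + 4*I*√42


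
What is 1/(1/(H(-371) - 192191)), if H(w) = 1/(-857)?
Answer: -164707688/857 ≈ -1.9219e+5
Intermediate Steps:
H(w) = -1/857
1/(1/(H(-371) - 192191)) = 1/(1/(-1/857 - 192191)) = 1/(1/(-164707688/857)) = 1/(-857/164707688) = -164707688/857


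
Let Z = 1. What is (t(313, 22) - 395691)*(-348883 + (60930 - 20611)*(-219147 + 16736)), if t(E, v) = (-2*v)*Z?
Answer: 3229735004964120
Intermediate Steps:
t(E, v) = -2*v (t(E, v) = -2*v*1 = -2*v)
(t(313, 22) - 395691)*(-348883 + (60930 - 20611)*(-219147 + 16736)) = (-2*22 - 395691)*(-348883 + (60930 - 20611)*(-219147 + 16736)) = (-44 - 395691)*(-348883 + 40319*(-202411)) = -395735*(-348883 - 8161009109) = -395735*(-8161357992) = 3229735004964120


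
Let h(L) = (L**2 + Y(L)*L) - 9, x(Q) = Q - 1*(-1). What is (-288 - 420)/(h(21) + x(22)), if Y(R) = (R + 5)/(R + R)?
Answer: -59/39 ≈ -1.5128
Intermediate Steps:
Y(R) = (5 + R)/(2*R) (Y(R) = (5 + R)/((2*R)) = (5 + R)*(1/(2*R)) = (5 + R)/(2*R))
x(Q) = 1 + Q (x(Q) = Q + 1 = 1 + Q)
h(L) = -13/2 + L**2 + L/2 (h(L) = (L**2 + ((5 + L)/(2*L))*L) - 9 = (L**2 + (5/2 + L/2)) - 9 = (5/2 + L**2 + L/2) - 9 = -13/2 + L**2 + L/2)
(-288 - 420)/(h(21) + x(22)) = (-288 - 420)/((-13/2 + 21**2 + (1/2)*21) + (1 + 22)) = -708/((-13/2 + 441 + 21/2) + 23) = -708/(445 + 23) = -708/468 = -708*1/468 = -59/39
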